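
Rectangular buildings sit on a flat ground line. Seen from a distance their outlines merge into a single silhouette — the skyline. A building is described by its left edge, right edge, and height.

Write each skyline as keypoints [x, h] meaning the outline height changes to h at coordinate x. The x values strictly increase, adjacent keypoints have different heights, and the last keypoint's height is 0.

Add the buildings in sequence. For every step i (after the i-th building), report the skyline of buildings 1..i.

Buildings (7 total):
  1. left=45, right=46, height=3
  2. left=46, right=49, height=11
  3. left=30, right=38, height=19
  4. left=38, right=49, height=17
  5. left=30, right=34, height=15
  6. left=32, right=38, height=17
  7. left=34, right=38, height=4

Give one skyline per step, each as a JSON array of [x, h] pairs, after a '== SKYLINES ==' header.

== SKYLINES ==
[[45,3],[46,0]]
[[45,3],[46,11],[49,0]]
[[30,19],[38,0],[45,3],[46,11],[49,0]]
[[30,19],[38,17],[49,0]]
[[30,19],[38,17],[49,0]]
[[30,19],[38,17],[49,0]]
[[30,19],[38,17],[49,0]]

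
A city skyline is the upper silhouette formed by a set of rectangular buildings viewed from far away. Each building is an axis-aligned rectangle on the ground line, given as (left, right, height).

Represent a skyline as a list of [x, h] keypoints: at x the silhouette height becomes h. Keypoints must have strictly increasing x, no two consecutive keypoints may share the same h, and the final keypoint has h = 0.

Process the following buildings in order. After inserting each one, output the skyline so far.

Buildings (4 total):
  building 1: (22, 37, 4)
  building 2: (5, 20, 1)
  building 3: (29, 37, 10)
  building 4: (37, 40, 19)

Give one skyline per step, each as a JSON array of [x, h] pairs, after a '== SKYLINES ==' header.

== SKYLINES ==
[[22,4],[37,0]]
[[5,1],[20,0],[22,4],[37,0]]
[[5,1],[20,0],[22,4],[29,10],[37,0]]
[[5,1],[20,0],[22,4],[29,10],[37,19],[40,0]]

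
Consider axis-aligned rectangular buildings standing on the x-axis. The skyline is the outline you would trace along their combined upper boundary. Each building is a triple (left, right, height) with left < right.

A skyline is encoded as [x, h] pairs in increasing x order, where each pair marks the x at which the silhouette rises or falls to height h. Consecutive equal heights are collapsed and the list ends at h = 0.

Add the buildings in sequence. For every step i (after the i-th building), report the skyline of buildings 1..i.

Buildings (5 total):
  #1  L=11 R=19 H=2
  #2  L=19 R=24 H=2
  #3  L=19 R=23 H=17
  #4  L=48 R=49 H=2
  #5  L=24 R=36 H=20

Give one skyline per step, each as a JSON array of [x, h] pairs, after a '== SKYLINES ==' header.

== SKYLINES ==
[[11,2],[19,0]]
[[11,2],[24,0]]
[[11,2],[19,17],[23,2],[24,0]]
[[11,2],[19,17],[23,2],[24,0],[48,2],[49,0]]
[[11,2],[19,17],[23,2],[24,20],[36,0],[48,2],[49,0]]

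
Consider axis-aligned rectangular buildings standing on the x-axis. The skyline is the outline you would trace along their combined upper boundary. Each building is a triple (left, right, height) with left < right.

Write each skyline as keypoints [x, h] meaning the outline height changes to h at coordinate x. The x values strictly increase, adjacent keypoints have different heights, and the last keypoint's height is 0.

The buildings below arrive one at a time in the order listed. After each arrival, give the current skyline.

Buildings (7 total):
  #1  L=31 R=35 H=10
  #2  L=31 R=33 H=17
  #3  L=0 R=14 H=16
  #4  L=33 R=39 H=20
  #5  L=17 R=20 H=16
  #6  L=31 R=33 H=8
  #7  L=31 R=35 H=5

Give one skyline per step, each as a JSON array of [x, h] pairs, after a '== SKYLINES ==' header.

== SKYLINES ==
[[31,10],[35,0]]
[[31,17],[33,10],[35,0]]
[[0,16],[14,0],[31,17],[33,10],[35,0]]
[[0,16],[14,0],[31,17],[33,20],[39,0]]
[[0,16],[14,0],[17,16],[20,0],[31,17],[33,20],[39,0]]
[[0,16],[14,0],[17,16],[20,0],[31,17],[33,20],[39,0]]
[[0,16],[14,0],[17,16],[20,0],[31,17],[33,20],[39,0]]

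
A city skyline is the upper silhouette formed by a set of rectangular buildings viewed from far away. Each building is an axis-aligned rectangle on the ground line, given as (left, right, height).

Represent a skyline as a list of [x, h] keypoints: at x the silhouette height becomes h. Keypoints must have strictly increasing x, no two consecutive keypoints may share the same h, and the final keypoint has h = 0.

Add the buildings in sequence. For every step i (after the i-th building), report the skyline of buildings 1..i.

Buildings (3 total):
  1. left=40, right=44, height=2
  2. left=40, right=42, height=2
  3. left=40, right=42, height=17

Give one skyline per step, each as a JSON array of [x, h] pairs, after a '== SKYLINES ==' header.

== SKYLINES ==
[[40,2],[44,0]]
[[40,2],[44,0]]
[[40,17],[42,2],[44,0]]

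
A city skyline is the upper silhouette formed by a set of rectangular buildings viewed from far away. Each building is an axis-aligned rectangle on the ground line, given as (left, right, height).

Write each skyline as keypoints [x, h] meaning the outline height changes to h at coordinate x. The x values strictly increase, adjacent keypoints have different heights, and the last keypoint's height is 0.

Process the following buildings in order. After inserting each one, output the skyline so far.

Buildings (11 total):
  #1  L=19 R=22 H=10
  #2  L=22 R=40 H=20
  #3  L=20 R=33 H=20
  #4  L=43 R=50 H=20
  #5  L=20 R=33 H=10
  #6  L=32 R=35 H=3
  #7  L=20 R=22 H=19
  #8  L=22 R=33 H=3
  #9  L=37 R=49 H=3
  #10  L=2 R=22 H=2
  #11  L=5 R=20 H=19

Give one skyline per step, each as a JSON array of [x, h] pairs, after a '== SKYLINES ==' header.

== SKYLINES ==
[[19,10],[22,0]]
[[19,10],[22,20],[40,0]]
[[19,10],[20,20],[40,0]]
[[19,10],[20,20],[40,0],[43,20],[50,0]]
[[19,10],[20,20],[40,0],[43,20],[50,0]]
[[19,10],[20,20],[40,0],[43,20],[50,0]]
[[19,10],[20,20],[40,0],[43,20],[50,0]]
[[19,10],[20,20],[40,0],[43,20],[50,0]]
[[19,10],[20,20],[40,3],[43,20],[50,0]]
[[2,2],[19,10],[20,20],[40,3],[43,20],[50,0]]
[[2,2],[5,19],[20,20],[40,3],[43,20],[50,0]]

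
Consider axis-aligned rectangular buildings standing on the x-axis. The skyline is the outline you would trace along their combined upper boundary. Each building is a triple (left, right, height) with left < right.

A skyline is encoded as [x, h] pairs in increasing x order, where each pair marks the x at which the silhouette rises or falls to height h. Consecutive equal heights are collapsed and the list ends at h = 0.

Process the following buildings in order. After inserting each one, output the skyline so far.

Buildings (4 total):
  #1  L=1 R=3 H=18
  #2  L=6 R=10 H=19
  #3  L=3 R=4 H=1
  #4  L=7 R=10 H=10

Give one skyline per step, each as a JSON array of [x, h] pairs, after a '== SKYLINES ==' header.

== SKYLINES ==
[[1,18],[3,0]]
[[1,18],[3,0],[6,19],[10,0]]
[[1,18],[3,1],[4,0],[6,19],[10,0]]
[[1,18],[3,1],[4,0],[6,19],[10,0]]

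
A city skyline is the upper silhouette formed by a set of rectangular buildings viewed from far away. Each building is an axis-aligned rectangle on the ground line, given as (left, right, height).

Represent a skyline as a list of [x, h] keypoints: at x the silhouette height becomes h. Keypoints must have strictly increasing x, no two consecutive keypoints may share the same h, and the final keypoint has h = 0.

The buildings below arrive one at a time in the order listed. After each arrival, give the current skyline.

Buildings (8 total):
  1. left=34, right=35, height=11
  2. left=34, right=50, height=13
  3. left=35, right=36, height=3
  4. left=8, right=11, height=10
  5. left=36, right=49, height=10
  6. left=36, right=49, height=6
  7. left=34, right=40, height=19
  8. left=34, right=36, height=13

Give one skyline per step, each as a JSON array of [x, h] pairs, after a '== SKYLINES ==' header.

== SKYLINES ==
[[34,11],[35,0]]
[[34,13],[50,0]]
[[34,13],[50,0]]
[[8,10],[11,0],[34,13],[50,0]]
[[8,10],[11,0],[34,13],[50,0]]
[[8,10],[11,0],[34,13],[50,0]]
[[8,10],[11,0],[34,19],[40,13],[50,0]]
[[8,10],[11,0],[34,19],[40,13],[50,0]]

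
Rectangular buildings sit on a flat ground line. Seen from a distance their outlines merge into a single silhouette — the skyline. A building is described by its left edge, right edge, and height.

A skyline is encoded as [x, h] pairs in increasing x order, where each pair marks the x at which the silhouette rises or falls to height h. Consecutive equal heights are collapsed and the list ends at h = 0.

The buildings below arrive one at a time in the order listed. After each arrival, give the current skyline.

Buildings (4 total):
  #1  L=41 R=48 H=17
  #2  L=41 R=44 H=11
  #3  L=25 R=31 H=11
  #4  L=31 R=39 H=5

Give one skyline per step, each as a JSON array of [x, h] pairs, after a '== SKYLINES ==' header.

== SKYLINES ==
[[41,17],[48,0]]
[[41,17],[48,0]]
[[25,11],[31,0],[41,17],[48,0]]
[[25,11],[31,5],[39,0],[41,17],[48,0]]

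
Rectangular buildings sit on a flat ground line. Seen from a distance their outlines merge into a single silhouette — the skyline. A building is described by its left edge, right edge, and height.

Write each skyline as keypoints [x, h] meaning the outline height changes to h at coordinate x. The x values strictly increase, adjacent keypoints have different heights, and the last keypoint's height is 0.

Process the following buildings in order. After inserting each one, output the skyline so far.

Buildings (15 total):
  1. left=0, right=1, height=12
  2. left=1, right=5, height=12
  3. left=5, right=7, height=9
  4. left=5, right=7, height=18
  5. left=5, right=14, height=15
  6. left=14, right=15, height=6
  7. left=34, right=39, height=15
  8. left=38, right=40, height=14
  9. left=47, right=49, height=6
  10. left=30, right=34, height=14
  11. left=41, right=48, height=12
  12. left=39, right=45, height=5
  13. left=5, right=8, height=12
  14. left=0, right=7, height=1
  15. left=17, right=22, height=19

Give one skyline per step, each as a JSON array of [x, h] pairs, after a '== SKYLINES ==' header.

== SKYLINES ==
[[0,12],[1,0]]
[[0,12],[5,0]]
[[0,12],[5,9],[7,0]]
[[0,12],[5,18],[7,0]]
[[0,12],[5,18],[7,15],[14,0]]
[[0,12],[5,18],[7,15],[14,6],[15,0]]
[[0,12],[5,18],[7,15],[14,6],[15,0],[34,15],[39,0]]
[[0,12],[5,18],[7,15],[14,6],[15,0],[34,15],[39,14],[40,0]]
[[0,12],[5,18],[7,15],[14,6],[15,0],[34,15],[39,14],[40,0],[47,6],[49,0]]
[[0,12],[5,18],[7,15],[14,6],[15,0],[30,14],[34,15],[39,14],[40,0],[47,6],[49,0]]
[[0,12],[5,18],[7,15],[14,6],[15,0],[30,14],[34,15],[39,14],[40,0],[41,12],[48,6],[49,0]]
[[0,12],[5,18],[7,15],[14,6],[15,0],[30,14],[34,15],[39,14],[40,5],[41,12],[48,6],[49,0]]
[[0,12],[5,18],[7,15],[14,6],[15,0],[30,14],[34,15],[39,14],[40,5],[41,12],[48,6],[49,0]]
[[0,12],[5,18],[7,15],[14,6],[15,0],[30,14],[34,15],[39,14],[40,5],[41,12],[48,6],[49,0]]
[[0,12],[5,18],[7,15],[14,6],[15,0],[17,19],[22,0],[30,14],[34,15],[39,14],[40,5],[41,12],[48,6],[49,0]]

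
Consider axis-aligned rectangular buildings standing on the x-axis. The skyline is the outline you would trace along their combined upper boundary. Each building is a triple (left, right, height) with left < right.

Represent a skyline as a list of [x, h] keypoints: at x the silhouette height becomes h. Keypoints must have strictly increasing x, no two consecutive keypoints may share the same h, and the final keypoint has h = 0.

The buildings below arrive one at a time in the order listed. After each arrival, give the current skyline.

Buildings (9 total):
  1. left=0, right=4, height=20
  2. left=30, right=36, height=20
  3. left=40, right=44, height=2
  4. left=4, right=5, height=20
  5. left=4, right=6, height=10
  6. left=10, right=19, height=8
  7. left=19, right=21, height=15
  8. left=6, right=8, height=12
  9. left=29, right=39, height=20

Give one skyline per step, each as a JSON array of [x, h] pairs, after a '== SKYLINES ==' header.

== SKYLINES ==
[[0,20],[4,0]]
[[0,20],[4,0],[30,20],[36,0]]
[[0,20],[4,0],[30,20],[36,0],[40,2],[44,0]]
[[0,20],[5,0],[30,20],[36,0],[40,2],[44,0]]
[[0,20],[5,10],[6,0],[30,20],[36,0],[40,2],[44,0]]
[[0,20],[5,10],[6,0],[10,8],[19,0],[30,20],[36,0],[40,2],[44,0]]
[[0,20],[5,10],[6,0],[10,8],[19,15],[21,0],[30,20],[36,0],[40,2],[44,0]]
[[0,20],[5,10],[6,12],[8,0],[10,8],[19,15],[21,0],[30,20],[36,0],[40,2],[44,0]]
[[0,20],[5,10],[6,12],[8,0],[10,8],[19,15],[21,0],[29,20],[39,0],[40,2],[44,0]]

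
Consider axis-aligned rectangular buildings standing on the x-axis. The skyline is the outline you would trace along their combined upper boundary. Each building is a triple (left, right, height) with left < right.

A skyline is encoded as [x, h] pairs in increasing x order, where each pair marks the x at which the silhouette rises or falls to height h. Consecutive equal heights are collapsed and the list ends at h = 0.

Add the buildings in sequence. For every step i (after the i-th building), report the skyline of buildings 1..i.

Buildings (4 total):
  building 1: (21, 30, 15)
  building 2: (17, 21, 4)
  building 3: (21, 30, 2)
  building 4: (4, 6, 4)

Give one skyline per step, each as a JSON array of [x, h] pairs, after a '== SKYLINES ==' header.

== SKYLINES ==
[[21,15],[30,0]]
[[17,4],[21,15],[30,0]]
[[17,4],[21,15],[30,0]]
[[4,4],[6,0],[17,4],[21,15],[30,0]]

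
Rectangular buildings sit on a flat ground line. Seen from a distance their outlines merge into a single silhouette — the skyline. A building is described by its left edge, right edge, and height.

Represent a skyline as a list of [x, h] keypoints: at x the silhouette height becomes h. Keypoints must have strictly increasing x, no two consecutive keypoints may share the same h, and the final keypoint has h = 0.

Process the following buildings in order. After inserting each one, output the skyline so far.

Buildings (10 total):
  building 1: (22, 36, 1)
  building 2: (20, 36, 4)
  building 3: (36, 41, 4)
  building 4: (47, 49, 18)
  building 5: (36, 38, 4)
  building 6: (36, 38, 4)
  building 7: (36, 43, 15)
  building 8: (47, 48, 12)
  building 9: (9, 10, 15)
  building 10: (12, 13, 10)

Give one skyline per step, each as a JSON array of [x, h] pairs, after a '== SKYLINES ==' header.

== SKYLINES ==
[[22,1],[36,0]]
[[20,4],[36,0]]
[[20,4],[41,0]]
[[20,4],[41,0],[47,18],[49,0]]
[[20,4],[41,0],[47,18],[49,0]]
[[20,4],[41,0],[47,18],[49,0]]
[[20,4],[36,15],[43,0],[47,18],[49,0]]
[[20,4],[36,15],[43,0],[47,18],[49,0]]
[[9,15],[10,0],[20,4],[36,15],[43,0],[47,18],[49,0]]
[[9,15],[10,0],[12,10],[13,0],[20,4],[36,15],[43,0],[47,18],[49,0]]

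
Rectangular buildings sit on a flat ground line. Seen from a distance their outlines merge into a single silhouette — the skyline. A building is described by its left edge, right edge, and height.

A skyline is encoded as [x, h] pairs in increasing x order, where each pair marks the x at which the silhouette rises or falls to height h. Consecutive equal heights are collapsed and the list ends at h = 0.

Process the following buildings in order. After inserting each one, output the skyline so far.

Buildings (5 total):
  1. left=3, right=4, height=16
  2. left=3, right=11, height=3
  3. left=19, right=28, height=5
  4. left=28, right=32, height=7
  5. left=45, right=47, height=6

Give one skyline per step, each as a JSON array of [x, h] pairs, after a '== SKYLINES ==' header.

== SKYLINES ==
[[3,16],[4,0]]
[[3,16],[4,3],[11,0]]
[[3,16],[4,3],[11,0],[19,5],[28,0]]
[[3,16],[4,3],[11,0],[19,5],[28,7],[32,0]]
[[3,16],[4,3],[11,0],[19,5],[28,7],[32,0],[45,6],[47,0]]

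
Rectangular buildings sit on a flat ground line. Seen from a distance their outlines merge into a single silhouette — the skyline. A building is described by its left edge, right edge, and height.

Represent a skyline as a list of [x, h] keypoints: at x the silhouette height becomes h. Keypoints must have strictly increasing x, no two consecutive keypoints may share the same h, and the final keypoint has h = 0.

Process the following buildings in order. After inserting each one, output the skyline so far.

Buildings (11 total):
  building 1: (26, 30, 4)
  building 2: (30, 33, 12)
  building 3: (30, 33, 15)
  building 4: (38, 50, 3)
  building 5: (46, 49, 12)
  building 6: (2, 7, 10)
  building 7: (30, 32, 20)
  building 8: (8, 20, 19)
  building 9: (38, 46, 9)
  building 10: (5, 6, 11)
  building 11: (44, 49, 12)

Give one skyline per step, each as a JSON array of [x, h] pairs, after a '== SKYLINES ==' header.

== SKYLINES ==
[[26,4],[30,0]]
[[26,4],[30,12],[33,0]]
[[26,4],[30,15],[33,0]]
[[26,4],[30,15],[33,0],[38,3],[50,0]]
[[26,4],[30,15],[33,0],[38,3],[46,12],[49,3],[50,0]]
[[2,10],[7,0],[26,4],[30,15],[33,0],[38,3],[46,12],[49,3],[50,0]]
[[2,10],[7,0],[26,4],[30,20],[32,15],[33,0],[38,3],[46,12],[49,3],[50,0]]
[[2,10],[7,0],[8,19],[20,0],[26,4],[30,20],[32,15],[33,0],[38,3],[46,12],[49,3],[50,0]]
[[2,10],[7,0],[8,19],[20,0],[26,4],[30,20],[32,15],[33,0],[38,9],[46,12],[49,3],[50,0]]
[[2,10],[5,11],[6,10],[7,0],[8,19],[20,0],[26,4],[30,20],[32,15],[33,0],[38,9],[46,12],[49,3],[50,0]]
[[2,10],[5,11],[6,10],[7,0],[8,19],[20,0],[26,4],[30,20],[32,15],[33,0],[38,9],[44,12],[49,3],[50,0]]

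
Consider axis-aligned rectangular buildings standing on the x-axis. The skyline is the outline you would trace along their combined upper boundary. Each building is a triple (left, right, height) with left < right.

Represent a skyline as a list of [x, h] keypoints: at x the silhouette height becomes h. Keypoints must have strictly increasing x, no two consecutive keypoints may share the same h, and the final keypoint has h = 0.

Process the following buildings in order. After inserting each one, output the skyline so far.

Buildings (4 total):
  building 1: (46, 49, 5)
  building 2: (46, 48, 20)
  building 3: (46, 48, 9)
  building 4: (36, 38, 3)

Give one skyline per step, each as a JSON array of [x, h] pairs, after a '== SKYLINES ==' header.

== SKYLINES ==
[[46,5],[49,0]]
[[46,20],[48,5],[49,0]]
[[46,20],[48,5],[49,0]]
[[36,3],[38,0],[46,20],[48,5],[49,0]]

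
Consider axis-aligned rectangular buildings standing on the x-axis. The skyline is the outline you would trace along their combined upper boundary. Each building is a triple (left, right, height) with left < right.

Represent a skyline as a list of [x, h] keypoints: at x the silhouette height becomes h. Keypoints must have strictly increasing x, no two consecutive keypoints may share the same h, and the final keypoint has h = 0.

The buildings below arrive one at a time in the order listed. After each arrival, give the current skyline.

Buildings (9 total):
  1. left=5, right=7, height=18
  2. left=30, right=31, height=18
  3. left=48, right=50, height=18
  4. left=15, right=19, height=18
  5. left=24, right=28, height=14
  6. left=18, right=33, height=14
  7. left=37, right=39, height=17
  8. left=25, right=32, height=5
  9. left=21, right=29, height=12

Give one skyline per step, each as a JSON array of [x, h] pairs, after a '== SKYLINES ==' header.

== SKYLINES ==
[[5,18],[7,0]]
[[5,18],[7,0],[30,18],[31,0]]
[[5,18],[7,0],[30,18],[31,0],[48,18],[50,0]]
[[5,18],[7,0],[15,18],[19,0],[30,18],[31,0],[48,18],[50,0]]
[[5,18],[7,0],[15,18],[19,0],[24,14],[28,0],[30,18],[31,0],[48,18],[50,0]]
[[5,18],[7,0],[15,18],[19,14],[30,18],[31,14],[33,0],[48,18],[50,0]]
[[5,18],[7,0],[15,18],[19,14],[30,18],[31,14],[33,0],[37,17],[39,0],[48,18],[50,0]]
[[5,18],[7,0],[15,18],[19,14],[30,18],[31,14],[33,0],[37,17],[39,0],[48,18],[50,0]]
[[5,18],[7,0],[15,18],[19,14],[30,18],[31,14],[33,0],[37,17],[39,0],[48,18],[50,0]]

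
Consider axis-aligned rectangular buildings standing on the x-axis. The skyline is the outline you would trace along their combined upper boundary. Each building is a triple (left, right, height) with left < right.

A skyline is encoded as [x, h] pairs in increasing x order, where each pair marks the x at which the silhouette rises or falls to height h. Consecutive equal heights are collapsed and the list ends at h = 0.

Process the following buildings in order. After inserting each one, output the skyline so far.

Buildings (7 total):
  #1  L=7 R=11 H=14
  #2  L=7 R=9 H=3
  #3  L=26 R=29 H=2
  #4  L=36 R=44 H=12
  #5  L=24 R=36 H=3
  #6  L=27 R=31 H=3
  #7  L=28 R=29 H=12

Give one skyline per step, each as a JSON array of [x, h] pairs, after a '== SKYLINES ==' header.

== SKYLINES ==
[[7,14],[11,0]]
[[7,14],[11,0]]
[[7,14],[11,0],[26,2],[29,0]]
[[7,14],[11,0],[26,2],[29,0],[36,12],[44,0]]
[[7,14],[11,0],[24,3],[36,12],[44,0]]
[[7,14],[11,0],[24,3],[36,12],[44,0]]
[[7,14],[11,0],[24,3],[28,12],[29,3],[36,12],[44,0]]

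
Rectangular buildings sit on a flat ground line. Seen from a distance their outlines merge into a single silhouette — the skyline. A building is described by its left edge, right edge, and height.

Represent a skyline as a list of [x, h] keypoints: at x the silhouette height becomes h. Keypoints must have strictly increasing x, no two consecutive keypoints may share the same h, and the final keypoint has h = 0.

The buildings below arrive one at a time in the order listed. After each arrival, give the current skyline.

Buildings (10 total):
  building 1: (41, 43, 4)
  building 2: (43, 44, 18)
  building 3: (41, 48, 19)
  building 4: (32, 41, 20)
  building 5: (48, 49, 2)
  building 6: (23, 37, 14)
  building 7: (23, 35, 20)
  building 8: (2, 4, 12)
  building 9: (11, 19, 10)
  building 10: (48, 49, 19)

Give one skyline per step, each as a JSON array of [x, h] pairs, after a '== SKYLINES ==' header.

== SKYLINES ==
[[41,4],[43,0]]
[[41,4],[43,18],[44,0]]
[[41,19],[48,0]]
[[32,20],[41,19],[48,0]]
[[32,20],[41,19],[48,2],[49,0]]
[[23,14],[32,20],[41,19],[48,2],[49,0]]
[[23,20],[41,19],[48,2],[49,0]]
[[2,12],[4,0],[23,20],[41,19],[48,2],[49,0]]
[[2,12],[4,0],[11,10],[19,0],[23,20],[41,19],[48,2],[49,0]]
[[2,12],[4,0],[11,10],[19,0],[23,20],[41,19],[49,0]]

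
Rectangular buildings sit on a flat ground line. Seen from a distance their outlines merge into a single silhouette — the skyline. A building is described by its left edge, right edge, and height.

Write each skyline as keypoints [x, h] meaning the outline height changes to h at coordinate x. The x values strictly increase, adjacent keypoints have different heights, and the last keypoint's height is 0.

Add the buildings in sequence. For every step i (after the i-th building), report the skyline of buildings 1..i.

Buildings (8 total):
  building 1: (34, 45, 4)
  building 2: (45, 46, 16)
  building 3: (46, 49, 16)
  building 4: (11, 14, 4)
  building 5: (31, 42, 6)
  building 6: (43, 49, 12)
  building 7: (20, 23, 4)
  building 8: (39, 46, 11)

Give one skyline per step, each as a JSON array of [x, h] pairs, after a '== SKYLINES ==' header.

== SKYLINES ==
[[34,4],[45,0]]
[[34,4],[45,16],[46,0]]
[[34,4],[45,16],[49,0]]
[[11,4],[14,0],[34,4],[45,16],[49,0]]
[[11,4],[14,0],[31,6],[42,4],[45,16],[49,0]]
[[11,4],[14,0],[31,6],[42,4],[43,12],[45,16],[49,0]]
[[11,4],[14,0],[20,4],[23,0],[31,6],[42,4],[43,12],[45,16],[49,0]]
[[11,4],[14,0],[20,4],[23,0],[31,6],[39,11],[43,12],[45,16],[49,0]]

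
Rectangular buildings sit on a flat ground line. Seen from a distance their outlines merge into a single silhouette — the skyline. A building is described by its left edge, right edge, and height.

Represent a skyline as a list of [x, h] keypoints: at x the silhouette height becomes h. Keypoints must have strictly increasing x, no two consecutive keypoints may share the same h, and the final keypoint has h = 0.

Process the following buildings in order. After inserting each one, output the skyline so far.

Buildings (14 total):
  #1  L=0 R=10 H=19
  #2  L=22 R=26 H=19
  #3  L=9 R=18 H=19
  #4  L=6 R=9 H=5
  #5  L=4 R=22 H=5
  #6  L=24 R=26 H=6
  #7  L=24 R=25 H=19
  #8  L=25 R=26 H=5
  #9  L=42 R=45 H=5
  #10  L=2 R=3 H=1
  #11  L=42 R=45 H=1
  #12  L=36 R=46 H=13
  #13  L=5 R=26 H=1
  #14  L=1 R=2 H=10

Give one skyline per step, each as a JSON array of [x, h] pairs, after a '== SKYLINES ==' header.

== SKYLINES ==
[[0,19],[10,0]]
[[0,19],[10,0],[22,19],[26,0]]
[[0,19],[18,0],[22,19],[26,0]]
[[0,19],[18,0],[22,19],[26,0]]
[[0,19],[18,5],[22,19],[26,0]]
[[0,19],[18,5],[22,19],[26,0]]
[[0,19],[18,5],[22,19],[26,0]]
[[0,19],[18,5],[22,19],[26,0]]
[[0,19],[18,5],[22,19],[26,0],[42,5],[45,0]]
[[0,19],[18,5],[22,19],[26,0],[42,5],[45,0]]
[[0,19],[18,5],[22,19],[26,0],[42,5],[45,0]]
[[0,19],[18,5],[22,19],[26,0],[36,13],[46,0]]
[[0,19],[18,5],[22,19],[26,0],[36,13],[46,0]]
[[0,19],[18,5],[22,19],[26,0],[36,13],[46,0]]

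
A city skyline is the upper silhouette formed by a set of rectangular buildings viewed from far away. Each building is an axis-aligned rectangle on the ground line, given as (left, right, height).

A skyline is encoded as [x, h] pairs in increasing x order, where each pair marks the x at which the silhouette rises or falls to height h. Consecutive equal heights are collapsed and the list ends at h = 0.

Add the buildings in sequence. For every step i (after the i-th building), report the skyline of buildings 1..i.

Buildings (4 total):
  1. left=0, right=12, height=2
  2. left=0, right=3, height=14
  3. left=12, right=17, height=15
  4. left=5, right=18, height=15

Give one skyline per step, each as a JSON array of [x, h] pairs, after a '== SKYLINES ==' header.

== SKYLINES ==
[[0,2],[12,0]]
[[0,14],[3,2],[12,0]]
[[0,14],[3,2],[12,15],[17,0]]
[[0,14],[3,2],[5,15],[18,0]]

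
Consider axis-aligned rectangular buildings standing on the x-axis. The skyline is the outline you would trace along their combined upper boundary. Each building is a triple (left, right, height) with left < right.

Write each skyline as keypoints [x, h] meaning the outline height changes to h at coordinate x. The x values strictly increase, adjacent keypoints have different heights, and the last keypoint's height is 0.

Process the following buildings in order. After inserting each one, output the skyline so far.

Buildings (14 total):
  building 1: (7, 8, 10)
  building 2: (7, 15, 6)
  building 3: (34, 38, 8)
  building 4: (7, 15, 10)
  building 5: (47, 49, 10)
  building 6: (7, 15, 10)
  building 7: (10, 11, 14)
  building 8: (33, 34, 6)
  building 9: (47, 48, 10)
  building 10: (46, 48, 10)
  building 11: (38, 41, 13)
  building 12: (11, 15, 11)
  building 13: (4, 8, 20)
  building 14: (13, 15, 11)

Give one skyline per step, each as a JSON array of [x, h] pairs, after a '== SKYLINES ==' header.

== SKYLINES ==
[[7,10],[8,0]]
[[7,10],[8,6],[15,0]]
[[7,10],[8,6],[15,0],[34,8],[38,0]]
[[7,10],[15,0],[34,8],[38,0]]
[[7,10],[15,0],[34,8],[38,0],[47,10],[49,0]]
[[7,10],[15,0],[34,8],[38,0],[47,10],[49,0]]
[[7,10],[10,14],[11,10],[15,0],[34,8],[38,0],[47,10],[49,0]]
[[7,10],[10,14],[11,10],[15,0],[33,6],[34,8],[38,0],[47,10],[49,0]]
[[7,10],[10,14],[11,10],[15,0],[33,6],[34,8],[38,0],[47,10],[49,0]]
[[7,10],[10,14],[11,10],[15,0],[33,6],[34,8],[38,0],[46,10],[49,0]]
[[7,10],[10,14],[11,10],[15,0],[33,6],[34,8],[38,13],[41,0],[46,10],[49,0]]
[[7,10],[10,14],[11,11],[15,0],[33,6],[34,8],[38,13],[41,0],[46,10],[49,0]]
[[4,20],[8,10],[10,14],[11,11],[15,0],[33,6],[34,8],[38,13],[41,0],[46,10],[49,0]]
[[4,20],[8,10],[10,14],[11,11],[15,0],[33,6],[34,8],[38,13],[41,0],[46,10],[49,0]]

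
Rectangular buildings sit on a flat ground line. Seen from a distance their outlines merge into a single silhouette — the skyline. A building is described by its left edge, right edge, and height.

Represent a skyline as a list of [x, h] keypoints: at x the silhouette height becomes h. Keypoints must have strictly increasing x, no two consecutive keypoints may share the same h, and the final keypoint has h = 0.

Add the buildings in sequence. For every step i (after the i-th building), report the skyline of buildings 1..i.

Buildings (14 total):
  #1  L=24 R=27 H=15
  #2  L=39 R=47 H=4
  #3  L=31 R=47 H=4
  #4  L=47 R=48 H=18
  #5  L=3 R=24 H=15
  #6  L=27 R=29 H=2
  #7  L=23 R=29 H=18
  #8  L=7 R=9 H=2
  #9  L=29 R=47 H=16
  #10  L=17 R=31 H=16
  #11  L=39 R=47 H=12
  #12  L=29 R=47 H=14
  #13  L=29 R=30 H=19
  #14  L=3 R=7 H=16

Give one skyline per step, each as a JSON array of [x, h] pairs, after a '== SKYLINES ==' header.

== SKYLINES ==
[[24,15],[27,0]]
[[24,15],[27,0],[39,4],[47,0]]
[[24,15],[27,0],[31,4],[47,0]]
[[24,15],[27,0],[31,4],[47,18],[48,0]]
[[3,15],[27,0],[31,4],[47,18],[48,0]]
[[3,15],[27,2],[29,0],[31,4],[47,18],[48,0]]
[[3,15],[23,18],[29,0],[31,4],[47,18],[48,0]]
[[3,15],[23,18],[29,0],[31,4],[47,18],[48,0]]
[[3,15],[23,18],[29,16],[47,18],[48,0]]
[[3,15],[17,16],[23,18],[29,16],[47,18],[48,0]]
[[3,15],[17,16],[23,18],[29,16],[47,18],[48,0]]
[[3,15],[17,16],[23,18],[29,16],[47,18],[48,0]]
[[3,15],[17,16],[23,18],[29,19],[30,16],[47,18],[48,0]]
[[3,16],[7,15],[17,16],[23,18],[29,19],[30,16],[47,18],[48,0]]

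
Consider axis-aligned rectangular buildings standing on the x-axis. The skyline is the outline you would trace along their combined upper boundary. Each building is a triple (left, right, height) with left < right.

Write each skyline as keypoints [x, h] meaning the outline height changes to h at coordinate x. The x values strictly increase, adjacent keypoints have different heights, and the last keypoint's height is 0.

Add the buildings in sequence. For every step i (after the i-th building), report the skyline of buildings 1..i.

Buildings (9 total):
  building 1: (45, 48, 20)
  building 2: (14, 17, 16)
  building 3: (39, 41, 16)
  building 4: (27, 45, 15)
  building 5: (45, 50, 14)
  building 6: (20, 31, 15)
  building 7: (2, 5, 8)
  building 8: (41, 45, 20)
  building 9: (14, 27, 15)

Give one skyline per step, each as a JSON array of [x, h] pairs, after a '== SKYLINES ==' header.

== SKYLINES ==
[[45,20],[48,0]]
[[14,16],[17,0],[45,20],[48,0]]
[[14,16],[17,0],[39,16],[41,0],[45,20],[48,0]]
[[14,16],[17,0],[27,15],[39,16],[41,15],[45,20],[48,0]]
[[14,16],[17,0],[27,15],[39,16],[41,15],[45,20],[48,14],[50,0]]
[[14,16],[17,0],[20,15],[39,16],[41,15],[45,20],[48,14],[50,0]]
[[2,8],[5,0],[14,16],[17,0],[20,15],[39,16],[41,15],[45,20],[48,14],[50,0]]
[[2,8],[5,0],[14,16],[17,0],[20,15],[39,16],[41,20],[48,14],[50,0]]
[[2,8],[5,0],[14,16],[17,15],[39,16],[41,20],[48,14],[50,0]]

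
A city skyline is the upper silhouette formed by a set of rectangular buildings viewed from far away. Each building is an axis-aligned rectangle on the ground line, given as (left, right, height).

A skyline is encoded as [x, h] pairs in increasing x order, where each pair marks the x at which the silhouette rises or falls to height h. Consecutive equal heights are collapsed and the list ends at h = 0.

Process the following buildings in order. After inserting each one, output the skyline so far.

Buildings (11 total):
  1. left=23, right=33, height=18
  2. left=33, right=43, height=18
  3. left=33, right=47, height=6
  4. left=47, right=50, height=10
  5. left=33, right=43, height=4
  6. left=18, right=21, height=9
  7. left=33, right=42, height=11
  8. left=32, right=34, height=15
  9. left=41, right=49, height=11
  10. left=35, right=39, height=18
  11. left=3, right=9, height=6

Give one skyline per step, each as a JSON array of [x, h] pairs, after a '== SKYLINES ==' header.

== SKYLINES ==
[[23,18],[33,0]]
[[23,18],[43,0]]
[[23,18],[43,6],[47,0]]
[[23,18],[43,6],[47,10],[50,0]]
[[23,18],[43,6],[47,10],[50,0]]
[[18,9],[21,0],[23,18],[43,6],[47,10],[50,0]]
[[18,9],[21,0],[23,18],[43,6],[47,10],[50,0]]
[[18,9],[21,0],[23,18],[43,6],[47,10],[50,0]]
[[18,9],[21,0],[23,18],[43,11],[49,10],[50,0]]
[[18,9],[21,0],[23,18],[43,11],[49,10],[50,0]]
[[3,6],[9,0],[18,9],[21,0],[23,18],[43,11],[49,10],[50,0]]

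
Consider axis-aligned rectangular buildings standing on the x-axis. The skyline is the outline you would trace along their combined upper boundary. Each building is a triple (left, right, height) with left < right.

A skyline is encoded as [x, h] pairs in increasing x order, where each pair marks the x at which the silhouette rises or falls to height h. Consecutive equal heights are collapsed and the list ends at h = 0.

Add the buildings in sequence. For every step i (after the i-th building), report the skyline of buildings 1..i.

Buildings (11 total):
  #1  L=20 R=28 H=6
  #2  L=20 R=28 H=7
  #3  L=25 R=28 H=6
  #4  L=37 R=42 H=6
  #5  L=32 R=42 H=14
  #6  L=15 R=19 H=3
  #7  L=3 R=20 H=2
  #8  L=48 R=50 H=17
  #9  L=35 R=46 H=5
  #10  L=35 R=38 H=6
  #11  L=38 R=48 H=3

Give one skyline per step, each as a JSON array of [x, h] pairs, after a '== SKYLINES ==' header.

== SKYLINES ==
[[20,6],[28,0]]
[[20,7],[28,0]]
[[20,7],[28,0]]
[[20,7],[28,0],[37,6],[42,0]]
[[20,7],[28,0],[32,14],[42,0]]
[[15,3],[19,0],[20,7],[28,0],[32,14],[42,0]]
[[3,2],[15,3],[19,2],[20,7],[28,0],[32,14],[42,0]]
[[3,2],[15,3],[19,2],[20,7],[28,0],[32,14],[42,0],[48,17],[50,0]]
[[3,2],[15,3],[19,2],[20,7],[28,0],[32,14],[42,5],[46,0],[48,17],[50,0]]
[[3,2],[15,3],[19,2],[20,7],[28,0],[32,14],[42,5],[46,0],[48,17],[50,0]]
[[3,2],[15,3],[19,2],[20,7],[28,0],[32,14],[42,5],[46,3],[48,17],[50,0]]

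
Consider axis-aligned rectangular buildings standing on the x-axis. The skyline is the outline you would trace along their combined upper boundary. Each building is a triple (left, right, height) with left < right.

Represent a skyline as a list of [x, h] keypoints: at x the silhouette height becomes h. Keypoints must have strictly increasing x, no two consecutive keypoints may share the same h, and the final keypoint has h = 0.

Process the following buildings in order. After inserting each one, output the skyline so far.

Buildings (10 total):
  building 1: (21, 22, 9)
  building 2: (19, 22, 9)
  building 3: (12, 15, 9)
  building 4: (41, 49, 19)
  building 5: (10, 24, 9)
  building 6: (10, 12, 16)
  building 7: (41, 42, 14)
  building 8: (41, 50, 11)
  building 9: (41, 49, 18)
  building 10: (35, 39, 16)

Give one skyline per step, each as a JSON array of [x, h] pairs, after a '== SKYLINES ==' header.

== SKYLINES ==
[[21,9],[22,0]]
[[19,9],[22,0]]
[[12,9],[15,0],[19,9],[22,0]]
[[12,9],[15,0],[19,9],[22,0],[41,19],[49,0]]
[[10,9],[24,0],[41,19],[49,0]]
[[10,16],[12,9],[24,0],[41,19],[49,0]]
[[10,16],[12,9],[24,0],[41,19],[49,0]]
[[10,16],[12,9],[24,0],[41,19],[49,11],[50,0]]
[[10,16],[12,9],[24,0],[41,19],[49,11],[50,0]]
[[10,16],[12,9],[24,0],[35,16],[39,0],[41,19],[49,11],[50,0]]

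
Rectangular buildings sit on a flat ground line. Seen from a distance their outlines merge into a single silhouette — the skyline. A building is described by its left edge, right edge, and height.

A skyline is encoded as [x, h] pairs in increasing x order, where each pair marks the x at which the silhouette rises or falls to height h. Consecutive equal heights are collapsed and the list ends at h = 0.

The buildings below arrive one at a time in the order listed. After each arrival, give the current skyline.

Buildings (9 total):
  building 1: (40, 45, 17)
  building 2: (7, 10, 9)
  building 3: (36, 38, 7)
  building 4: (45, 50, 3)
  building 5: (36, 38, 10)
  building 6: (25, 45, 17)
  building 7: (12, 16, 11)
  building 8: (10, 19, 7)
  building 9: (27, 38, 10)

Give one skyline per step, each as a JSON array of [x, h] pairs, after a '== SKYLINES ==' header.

== SKYLINES ==
[[40,17],[45,0]]
[[7,9],[10,0],[40,17],[45,0]]
[[7,9],[10,0],[36,7],[38,0],[40,17],[45,0]]
[[7,9],[10,0],[36,7],[38,0],[40,17],[45,3],[50,0]]
[[7,9],[10,0],[36,10],[38,0],[40,17],[45,3],[50,0]]
[[7,9],[10,0],[25,17],[45,3],[50,0]]
[[7,9],[10,0],[12,11],[16,0],[25,17],[45,3],[50,0]]
[[7,9],[10,7],[12,11],[16,7],[19,0],[25,17],[45,3],[50,0]]
[[7,9],[10,7],[12,11],[16,7],[19,0],[25,17],[45,3],[50,0]]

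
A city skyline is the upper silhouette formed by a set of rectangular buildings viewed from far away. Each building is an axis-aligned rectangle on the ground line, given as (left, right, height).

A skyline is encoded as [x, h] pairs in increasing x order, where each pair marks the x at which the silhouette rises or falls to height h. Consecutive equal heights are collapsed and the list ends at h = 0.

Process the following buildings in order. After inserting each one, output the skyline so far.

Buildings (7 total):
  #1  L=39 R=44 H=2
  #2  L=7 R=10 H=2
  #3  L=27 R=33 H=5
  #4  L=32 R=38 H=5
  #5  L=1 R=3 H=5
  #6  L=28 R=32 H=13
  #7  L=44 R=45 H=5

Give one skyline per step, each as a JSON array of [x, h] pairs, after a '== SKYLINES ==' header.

== SKYLINES ==
[[39,2],[44,0]]
[[7,2],[10,0],[39,2],[44,0]]
[[7,2],[10,0],[27,5],[33,0],[39,2],[44,0]]
[[7,2],[10,0],[27,5],[38,0],[39,2],[44,0]]
[[1,5],[3,0],[7,2],[10,0],[27,5],[38,0],[39,2],[44,0]]
[[1,5],[3,0],[7,2],[10,0],[27,5],[28,13],[32,5],[38,0],[39,2],[44,0]]
[[1,5],[3,0],[7,2],[10,0],[27,5],[28,13],[32,5],[38,0],[39,2],[44,5],[45,0]]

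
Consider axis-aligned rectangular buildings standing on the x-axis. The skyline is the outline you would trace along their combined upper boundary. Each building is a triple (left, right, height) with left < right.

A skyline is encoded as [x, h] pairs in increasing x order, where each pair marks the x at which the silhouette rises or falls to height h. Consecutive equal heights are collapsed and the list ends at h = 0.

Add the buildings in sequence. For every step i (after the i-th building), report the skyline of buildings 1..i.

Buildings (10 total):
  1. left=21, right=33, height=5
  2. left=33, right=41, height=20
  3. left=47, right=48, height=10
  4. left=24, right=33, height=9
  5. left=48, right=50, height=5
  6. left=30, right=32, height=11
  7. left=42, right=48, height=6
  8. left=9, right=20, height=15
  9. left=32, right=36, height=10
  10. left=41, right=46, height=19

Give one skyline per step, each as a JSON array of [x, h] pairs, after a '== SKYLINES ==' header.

== SKYLINES ==
[[21,5],[33,0]]
[[21,5],[33,20],[41,0]]
[[21,5],[33,20],[41,0],[47,10],[48,0]]
[[21,5],[24,9],[33,20],[41,0],[47,10],[48,0]]
[[21,5],[24,9],[33,20],[41,0],[47,10],[48,5],[50,0]]
[[21,5],[24,9],[30,11],[32,9],[33,20],[41,0],[47,10],[48,5],[50,0]]
[[21,5],[24,9],[30,11],[32,9],[33,20],[41,0],[42,6],[47,10],[48,5],[50,0]]
[[9,15],[20,0],[21,5],[24,9],[30,11],[32,9],[33,20],[41,0],[42,6],[47,10],[48,5],[50,0]]
[[9,15],[20,0],[21,5],[24,9],[30,11],[32,10],[33,20],[41,0],[42,6],[47,10],[48,5],[50,0]]
[[9,15],[20,0],[21,5],[24,9],[30,11],[32,10],[33,20],[41,19],[46,6],[47,10],[48,5],[50,0]]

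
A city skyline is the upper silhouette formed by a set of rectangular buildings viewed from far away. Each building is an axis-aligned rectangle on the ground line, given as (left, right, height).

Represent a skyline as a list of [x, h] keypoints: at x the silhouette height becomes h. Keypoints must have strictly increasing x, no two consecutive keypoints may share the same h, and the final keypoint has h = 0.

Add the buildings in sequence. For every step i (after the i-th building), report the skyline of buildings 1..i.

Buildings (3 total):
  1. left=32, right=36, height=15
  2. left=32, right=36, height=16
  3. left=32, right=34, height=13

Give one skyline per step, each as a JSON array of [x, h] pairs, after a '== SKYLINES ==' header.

== SKYLINES ==
[[32,15],[36,0]]
[[32,16],[36,0]]
[[32,16],[36,0]]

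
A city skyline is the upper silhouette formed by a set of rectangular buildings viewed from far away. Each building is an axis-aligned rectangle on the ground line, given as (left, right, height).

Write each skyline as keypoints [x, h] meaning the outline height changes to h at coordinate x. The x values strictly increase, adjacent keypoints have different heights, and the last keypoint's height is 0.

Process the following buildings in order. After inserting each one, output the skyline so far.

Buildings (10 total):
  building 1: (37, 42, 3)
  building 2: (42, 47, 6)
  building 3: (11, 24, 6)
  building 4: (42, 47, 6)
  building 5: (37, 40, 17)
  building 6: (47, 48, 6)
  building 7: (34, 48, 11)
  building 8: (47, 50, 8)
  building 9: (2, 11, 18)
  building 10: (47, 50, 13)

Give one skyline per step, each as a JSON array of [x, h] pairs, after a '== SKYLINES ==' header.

== SKYLINES ==
[[37,3],[42,0]]
[[37,3],[42,6],[47,0]]
[[11,6],[24,0],[37,3],[42,6],[47,0]]
[[11,6],[24,0],[37,3],[42,6],[47,0]]
[[11,6],[24,0],[37,17],[40,3],[42,6],[47,0]]
[[11,6],[24,0],[37,17],[40,3],[42,6],[48,0]]
[[11,6],[24,0],[34,11],[37,17],[40,11],[48,0]]
[[11,6],[24,0],[34,11],[37,17],[40,11],[48,8],[50,0]]
[[2,18],[11,6],[24,0],[34,11],[37,17],[40,11],[48,8],[50,0]]
[[2,18],[11,6],[24,0],[34,11],[37,17],[40,11],[47,13],[50,0]]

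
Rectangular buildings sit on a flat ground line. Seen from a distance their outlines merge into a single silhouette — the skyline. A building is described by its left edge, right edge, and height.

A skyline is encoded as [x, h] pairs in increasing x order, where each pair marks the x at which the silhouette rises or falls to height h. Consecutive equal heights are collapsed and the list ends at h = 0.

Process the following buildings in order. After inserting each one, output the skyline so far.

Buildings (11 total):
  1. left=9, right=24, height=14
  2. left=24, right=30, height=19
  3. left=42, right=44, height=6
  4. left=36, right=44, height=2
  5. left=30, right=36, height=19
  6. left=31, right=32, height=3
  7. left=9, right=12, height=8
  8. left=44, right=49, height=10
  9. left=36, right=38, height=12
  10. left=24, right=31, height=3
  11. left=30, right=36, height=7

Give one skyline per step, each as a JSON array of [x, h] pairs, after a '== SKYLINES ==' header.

== SKYLINES ==
[[9,14],[24,0]]
[[9,14],[24,19],[30,0]]
[[9,14],[24,19],[30,0],[42,6],[44,0]]
[[9,14],[24,19],[30,0],[36,2],[42,6],[44,0]]
[[9,14],[24,19],[36,2],[42,6],[44,0]]
[[9,14],[24,19],[36,2],[42,6],[44,0]]
[[9,14],[24,19],[36,2],[42,6],[44,0]]
[[9,14],[24,19],[36,2],[42,6],[44,10],[49,0]]
[[9,14],[24,19],[36,12],[38,2],[42,6],[44,10],[49,0]]
[[9,14],[24,19],[36,12],[38,2],[42,6],[44,10],[49,0]]
[[9,14],[24,19],[36,12],[38,2],[42,6],[44,10],[49,0]]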